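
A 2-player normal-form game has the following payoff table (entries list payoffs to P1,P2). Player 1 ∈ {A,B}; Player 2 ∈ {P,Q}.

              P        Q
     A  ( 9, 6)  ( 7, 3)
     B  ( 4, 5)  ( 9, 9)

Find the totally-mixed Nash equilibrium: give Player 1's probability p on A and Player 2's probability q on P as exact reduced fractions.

P1 mixes 4/7 on A; P2 mixes 2/7 on P

P1 indiff ⇒ q·9+(1-q)·7 = q·4+(1-q)·9 ⇒ q(5) = (1-q)(2) ⇒ q = 2/7
P2 indiff ⇒ p·6+(1-p)·5 = p·3+(1-p)·9 ⇒ p(3) = (1-p)(4) ⇒ p = 4/7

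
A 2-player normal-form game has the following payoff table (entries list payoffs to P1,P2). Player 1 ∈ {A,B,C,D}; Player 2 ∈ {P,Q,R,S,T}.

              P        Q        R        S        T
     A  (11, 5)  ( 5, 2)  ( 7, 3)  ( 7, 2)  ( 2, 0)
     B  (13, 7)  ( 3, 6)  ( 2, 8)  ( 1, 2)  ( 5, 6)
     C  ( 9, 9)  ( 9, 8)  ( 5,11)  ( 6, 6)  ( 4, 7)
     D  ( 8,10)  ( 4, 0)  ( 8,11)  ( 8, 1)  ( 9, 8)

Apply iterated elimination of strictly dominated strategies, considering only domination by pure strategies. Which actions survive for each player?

P2 drop Q (P beats it: A:5>2 B:7>6 C:9>8 D:10>0)
P2 drop S (P beats it: A:5>2 B:7>2 C:9>6 D:10>1)
P2 drop T (P beats it: A:5>0 B:7>6 C:9>7 D:10>8)
P1 drop C (A beats it: P:11>9 R:7>5)
P1→{A,B,D} P2→{P,R}

IESDS → P1:{A,B,D} P2:{P,R}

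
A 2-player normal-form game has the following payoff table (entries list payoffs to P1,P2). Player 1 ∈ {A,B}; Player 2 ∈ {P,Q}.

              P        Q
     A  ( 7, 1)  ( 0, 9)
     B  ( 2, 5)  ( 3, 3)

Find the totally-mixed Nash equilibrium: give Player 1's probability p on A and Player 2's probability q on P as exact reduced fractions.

P1 indiff ⇒ q·7+(1-q)·0 = q·2+(1-q)·3 ⇒ q(5) = (1-q)(3) ⇒ q = 3/8
P2 indiff ⇒ p·1+(1-p)·5 = p·9+(1-p)·3 ⇒ p(-8) = (1-p)(-2) ⇒ p = 1/5

(p,q) = (1/5, 3/8)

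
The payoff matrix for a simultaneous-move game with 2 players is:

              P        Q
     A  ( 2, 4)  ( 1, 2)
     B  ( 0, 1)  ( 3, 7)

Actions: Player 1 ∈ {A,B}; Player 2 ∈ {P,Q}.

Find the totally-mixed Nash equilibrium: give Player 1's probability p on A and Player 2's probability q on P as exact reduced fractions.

P1 indiff ⇒ q·2+(1-q)·1 = q·0+(1-q)·3 ⇒ q(2) = (1-q)(2) ⇒ q = 1/2
P2 indiff ⇒ p·4+(1-p)·1 = p·2+(1-p)·7 ⇒ p(2) = (1-p)(6) ⇒ p = 3/4

(p,q) = (3/4, 1/2)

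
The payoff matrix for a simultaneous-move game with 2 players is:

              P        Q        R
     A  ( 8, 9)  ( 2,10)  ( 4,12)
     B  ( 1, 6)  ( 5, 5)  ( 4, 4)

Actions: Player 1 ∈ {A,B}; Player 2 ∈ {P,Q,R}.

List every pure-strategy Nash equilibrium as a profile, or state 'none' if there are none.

NE set: (A,R)

(A,P): not NE [P2→R gives 12>9]
(A,Q): not NE [P1→B gives 5>2; P2→R gives 12>10]
(A,R): NE
(B,P): not NE [P1→A gives 8>1]
(B,Q): not NE [P2→P gives 6>5]
(B,R): not NE [P2→P gives 6>4]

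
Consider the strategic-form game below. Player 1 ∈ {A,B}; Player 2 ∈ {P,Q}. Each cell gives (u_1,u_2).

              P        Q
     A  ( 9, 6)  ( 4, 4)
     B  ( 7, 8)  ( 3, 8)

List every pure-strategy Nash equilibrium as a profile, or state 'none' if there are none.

NE set: (A,P)

(A,P): NE
(A,Q): not NE [P2→P gives 6>4]
(B,P): not NE [P1→A gives 9>7]
(B,Q): not NE [P1→A gives 4>3]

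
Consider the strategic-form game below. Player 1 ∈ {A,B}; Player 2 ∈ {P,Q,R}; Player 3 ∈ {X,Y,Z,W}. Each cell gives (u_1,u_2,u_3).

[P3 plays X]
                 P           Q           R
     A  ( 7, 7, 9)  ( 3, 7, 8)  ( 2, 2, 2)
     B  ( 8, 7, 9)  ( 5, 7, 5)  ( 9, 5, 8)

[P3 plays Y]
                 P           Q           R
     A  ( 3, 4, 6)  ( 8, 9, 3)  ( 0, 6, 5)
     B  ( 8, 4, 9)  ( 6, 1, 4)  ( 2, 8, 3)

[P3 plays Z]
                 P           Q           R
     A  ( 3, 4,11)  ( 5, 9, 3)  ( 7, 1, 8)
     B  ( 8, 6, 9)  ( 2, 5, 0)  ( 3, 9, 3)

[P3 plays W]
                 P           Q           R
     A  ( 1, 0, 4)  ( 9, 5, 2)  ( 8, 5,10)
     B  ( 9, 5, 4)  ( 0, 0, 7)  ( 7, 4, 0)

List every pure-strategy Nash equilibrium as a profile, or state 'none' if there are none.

Nash profiles: (A,R,W), (B,P,X)

(A,P,X): not NE [P1→B gives 8>7; P3→Z gives 11>9]
(A,P,Y): not NE [P1→B gives 8>3; P2→Q gives 9>4; P3→Z gives 11>6]
(A,P,Z): not NE [P1→B gives 8>3; P2→Q gives 9>4]
(A,P,W): not NE [P1→B gives 9>1; P2→R gives 5>0; P3→Z gives 11>4]
(A,Q,X): not NE [P1→B gives 5>3]
(A,Q,Y): not NE [P3→X gives 8>3]
(A,Q,Z): not NE [P3→X gives 8>3]
(A,Q,W): not NE [P3→X gives 8>2]
(A,R,X): not NE [P1→B gives 9>2; P2→Q gives 7>2; P3→W gives 10>2]
(A,R,Y): not NE [P1→B gives 2>0; P2→Q gives 9>6; P3→W gives 10>5]
(A,R,Z): not NE [P2→Q gives 9>1; P3→W gives 10>8]
(A,R,W): NE
(B,P,X): NE
(B,P,Y): not NE [P2→R gives 8>4]
(B,P,Z): not NE [P2→R gives 9>6]
(B,P,W): not NE [P3→Z gives 9>4]
(B,Q,X): not NE [P3→W gives 7>5]
(B,Q,Y): not NE [P1→A gives 8>6; P2→R gives 8>1; P3→W gives 7>4]
(B,Q,Z): not NE [P1→A gives 5>2; P2→R gives 9>5; P3→W gives 7>0]
(B,Q,W): not NE [P1→A gives 9>0; P2→P gives 5>0]
(B,R,X): not NE [P2→Q gives 7>5]
(B,R,Y): not NE [P3→X gives 8>3]
(B,R,Z): not NE [P1→A gives 7>3; P3→X gives 8>3]
(B,R,W): not NE [P1→A gives 8>7; P2→P gives 5>4; P3→X gives 8>0]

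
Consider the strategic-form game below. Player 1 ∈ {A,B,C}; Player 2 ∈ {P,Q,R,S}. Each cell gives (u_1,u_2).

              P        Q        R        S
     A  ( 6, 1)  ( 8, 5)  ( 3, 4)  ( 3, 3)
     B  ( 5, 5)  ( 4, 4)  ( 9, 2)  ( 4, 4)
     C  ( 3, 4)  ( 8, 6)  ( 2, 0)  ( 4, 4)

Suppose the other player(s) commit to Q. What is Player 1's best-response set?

argmax u_1 = {A,C}

u_1(A vs Q) = 8
u_1(B vs Q) = 4
u_1(C vs Q) = 8
max payoff 8 at {A,C}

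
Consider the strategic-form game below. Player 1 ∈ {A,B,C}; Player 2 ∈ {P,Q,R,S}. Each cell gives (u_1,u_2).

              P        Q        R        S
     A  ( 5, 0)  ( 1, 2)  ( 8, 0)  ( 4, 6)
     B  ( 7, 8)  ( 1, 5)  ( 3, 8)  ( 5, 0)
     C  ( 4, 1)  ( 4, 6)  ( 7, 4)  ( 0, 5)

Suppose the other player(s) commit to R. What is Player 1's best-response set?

P1 best: {A}

u_1(A vs R) = 8
u_1(B vs R) = 3
u_1(C vs R) = 7
max payoff 8 at {A}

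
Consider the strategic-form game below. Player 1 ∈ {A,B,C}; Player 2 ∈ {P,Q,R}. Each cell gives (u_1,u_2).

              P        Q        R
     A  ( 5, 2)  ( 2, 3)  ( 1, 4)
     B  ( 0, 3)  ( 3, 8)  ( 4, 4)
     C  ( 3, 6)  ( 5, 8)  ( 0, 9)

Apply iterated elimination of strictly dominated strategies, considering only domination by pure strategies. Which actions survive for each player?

Remaining: P1:{B,C} P2:{Q,R}

P2 drop P (Q beats it: A:3>2 B:8>3 C:8>6)
P1 drop A (B beats it: Q:3>2 R:4>1)
P1→{B,C} P2→{Q,R}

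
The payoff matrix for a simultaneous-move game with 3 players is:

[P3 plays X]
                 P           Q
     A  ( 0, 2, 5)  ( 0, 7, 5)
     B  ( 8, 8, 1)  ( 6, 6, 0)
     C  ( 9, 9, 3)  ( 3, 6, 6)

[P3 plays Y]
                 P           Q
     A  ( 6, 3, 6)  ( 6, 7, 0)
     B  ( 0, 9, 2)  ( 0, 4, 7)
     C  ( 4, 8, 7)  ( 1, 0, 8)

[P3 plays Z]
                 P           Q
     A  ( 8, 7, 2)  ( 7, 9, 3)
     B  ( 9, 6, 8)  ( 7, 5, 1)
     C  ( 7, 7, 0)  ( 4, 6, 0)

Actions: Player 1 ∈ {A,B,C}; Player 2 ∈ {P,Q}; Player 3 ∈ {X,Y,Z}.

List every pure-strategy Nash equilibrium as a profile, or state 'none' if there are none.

(A,P,X): not NE [P1→C gives 9>0; P2→Q gives 7>2; P3→Y gives 6>5]
(A,P,Y): not NE [P2→Q gives 7>3]
(A,P,Z): not NE [P1→B gives 9>8; P2→Q gives 9>7; P3→Y gives 6>2]
(A,Q,X): not NE [P1→B gives 6>0]
(A,Q,Y): not NE [P3→X gives 5>0]
(A,Q,Z): not NE [P3→X gives 5>3]
(B,P,X): not NE [P1→C gives 9>8; P3→Z gives 8>1]
(B,P,Y): not NE [P1→A gives 6>0; P3→Z gives 8>2]
(B,P,Z): NE
(B,Q,X): not NE [P2→P gives 8>6; P3→Y gives 7>0]
(B,Q,Y): not NE [P1→A gives 6>0; P2→P gives 9>4]
(B,Q,Z): not NE [P2→P gives 6>5; P3→Y gives 7>1]
(C,P,X): not NE [P3→Y gives 7>3]
(C,P,Y): not NE [P1→A gives 6>4]
(C,P,Z): not NE [P1→B gives 9>7; P3→Y gives 7>0]
(C,Q,X): not NE [P1→B gives 6>3; P2→P gives 9>6; P3→Y gives 8>6]
(C,Q,Y): not NE [P1→A gives 6>1; P2→P gives 8>0]
(C,Q,Z): not NE [P1→B gives 7>4; P2→P gives 7>6; P3→Y gives 8>0]

Nash profiles: (B,P,Z)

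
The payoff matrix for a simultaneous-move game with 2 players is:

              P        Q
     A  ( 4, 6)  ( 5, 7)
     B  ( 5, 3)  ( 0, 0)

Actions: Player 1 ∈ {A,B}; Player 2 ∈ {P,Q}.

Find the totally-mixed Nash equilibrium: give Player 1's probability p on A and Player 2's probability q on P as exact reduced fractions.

(p,q) = (3/4, 5/6)

P1 indiff ⇒ q·4+(1-q)·5 = q·5+(1-q)·0 ⇒ q(-1) = (1-q)(-5) ⇒ q = 5/6
P2 indiff ⇒ p·6+(1-p)·3 = p·7+(1-p)·0 ⇒ p(-1) = (1-p)(-3) ⇒ p = 3/4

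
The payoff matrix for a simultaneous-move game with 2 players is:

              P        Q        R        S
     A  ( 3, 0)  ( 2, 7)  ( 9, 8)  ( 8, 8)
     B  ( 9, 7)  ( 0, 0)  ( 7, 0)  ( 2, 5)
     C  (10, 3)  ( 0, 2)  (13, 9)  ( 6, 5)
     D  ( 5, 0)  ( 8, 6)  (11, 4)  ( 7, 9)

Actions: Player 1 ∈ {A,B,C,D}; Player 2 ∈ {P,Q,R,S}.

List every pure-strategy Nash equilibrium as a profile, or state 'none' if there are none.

Nash profiles: (A,S), (C,R)

(A,P): not NE [P1→C gives 10>3; P2→S gives 8>0]
(A,Q): not NE [P1→D gives 8>2; P2→S gives 8>7]
(A,R): not NE [P1→C gives 13>9]
(A,S): NE
(B,P): not NE [P1→C gives 10>9]
(B,Q): not NE [P1→D gives 8>0; P2→P gives 7>0]
(B,R): not NE [P1→C gives 13>7; P2→P gives 7>0]
(B,S): not NE [P1→A gives 8>2; P2→P gives 7>5]
(C,P): not NE [P2→R gives 9>3]
(C,Q): not NE [P1→D gives 8>0; P2→R gives 9>2]
(C,R): NE
(C,S): not NE [P1→A gives 8>6; P2→R gives 9>5]
(D,P): not NE [P1→C gives 10>5; P2→S gives 9>0]
(D,Q): not NE [P2→S gives 9>6]
(D,R): not NE [P1→C gives 13>11; P2→S gives 9>4]
(D,S): not NE [P1→A gives 8>7]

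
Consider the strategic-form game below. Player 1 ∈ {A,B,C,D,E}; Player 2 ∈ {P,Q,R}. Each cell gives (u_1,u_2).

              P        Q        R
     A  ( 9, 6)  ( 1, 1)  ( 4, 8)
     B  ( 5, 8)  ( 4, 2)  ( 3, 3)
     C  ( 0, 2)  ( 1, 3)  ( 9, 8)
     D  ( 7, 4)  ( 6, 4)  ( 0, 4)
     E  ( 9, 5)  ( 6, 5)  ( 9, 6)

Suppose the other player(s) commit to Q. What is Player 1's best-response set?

u_1(A vs Q) = 1
u_1(B vs Q) = 4
u_1(C vs Q) = 1
u_1(D vs Q) = 6
u_1(E vs Q) = 6
max payoff 6 at {D,E}

BR_1 = {D,E}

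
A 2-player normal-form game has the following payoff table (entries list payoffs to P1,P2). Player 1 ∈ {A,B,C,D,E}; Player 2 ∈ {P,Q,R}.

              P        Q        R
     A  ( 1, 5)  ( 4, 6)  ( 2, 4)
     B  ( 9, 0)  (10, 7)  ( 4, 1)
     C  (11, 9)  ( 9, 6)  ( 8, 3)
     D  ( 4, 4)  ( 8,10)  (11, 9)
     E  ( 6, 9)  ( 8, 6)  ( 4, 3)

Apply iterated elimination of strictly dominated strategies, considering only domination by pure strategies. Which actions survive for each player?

Remaining: P1:{B,C} P2:{P,Q}

P1 drop A (B beats it: P:9>1 Q:10>4 R:4>2)
P1 drop E (C beats it: P:11>6 Q:9>8 R:8>4)
P2 drop R (Q beats it: B:7>1 C:6>3 D:10>9)
P1 drop D (B beats it: P:9>4 Q:10>8)
P1→{B,C} P2→{P,Q}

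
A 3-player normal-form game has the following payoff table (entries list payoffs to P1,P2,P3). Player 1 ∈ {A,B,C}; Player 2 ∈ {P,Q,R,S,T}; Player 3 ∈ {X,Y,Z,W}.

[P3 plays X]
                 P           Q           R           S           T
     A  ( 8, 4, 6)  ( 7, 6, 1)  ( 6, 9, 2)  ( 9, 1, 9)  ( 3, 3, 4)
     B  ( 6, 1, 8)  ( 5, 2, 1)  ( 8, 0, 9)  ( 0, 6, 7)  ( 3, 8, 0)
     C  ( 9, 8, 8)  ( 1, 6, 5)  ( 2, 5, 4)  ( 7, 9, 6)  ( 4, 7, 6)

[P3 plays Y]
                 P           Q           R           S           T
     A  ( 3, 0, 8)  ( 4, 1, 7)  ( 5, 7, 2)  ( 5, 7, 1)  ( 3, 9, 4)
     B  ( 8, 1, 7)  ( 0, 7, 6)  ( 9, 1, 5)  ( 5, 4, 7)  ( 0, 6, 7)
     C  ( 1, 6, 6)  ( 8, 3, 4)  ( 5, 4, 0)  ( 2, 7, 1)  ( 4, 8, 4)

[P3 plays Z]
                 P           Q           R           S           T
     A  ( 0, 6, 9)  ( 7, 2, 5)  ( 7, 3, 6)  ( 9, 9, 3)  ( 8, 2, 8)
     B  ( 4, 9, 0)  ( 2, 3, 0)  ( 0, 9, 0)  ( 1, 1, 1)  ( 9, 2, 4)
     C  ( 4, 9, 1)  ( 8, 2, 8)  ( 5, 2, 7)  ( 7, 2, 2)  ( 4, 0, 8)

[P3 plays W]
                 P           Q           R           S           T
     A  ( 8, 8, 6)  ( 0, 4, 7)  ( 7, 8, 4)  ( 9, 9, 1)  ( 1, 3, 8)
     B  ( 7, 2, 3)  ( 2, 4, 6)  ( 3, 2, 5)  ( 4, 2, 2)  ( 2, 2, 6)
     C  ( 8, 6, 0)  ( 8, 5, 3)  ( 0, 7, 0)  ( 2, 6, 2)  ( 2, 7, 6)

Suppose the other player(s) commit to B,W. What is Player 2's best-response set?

u_2(P vs B,W) = 2
u_2(Q vs B,W) = 4
u_2(R vs B,W) = 2
u_2(S vs B,W) = 2
u_2(T vs B,W) = 2
max payoff 4 at {Q}

P2 best: {Q}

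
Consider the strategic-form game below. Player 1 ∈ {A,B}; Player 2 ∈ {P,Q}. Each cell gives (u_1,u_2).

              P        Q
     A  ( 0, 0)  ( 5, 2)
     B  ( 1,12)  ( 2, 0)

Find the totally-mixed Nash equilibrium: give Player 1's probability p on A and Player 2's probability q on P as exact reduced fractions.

P1 indiff ⇒ q·0+(1-q)·5 = q·1+(1-q)·2 ⇒ q(-1) = (1-q)(-3) ⇒ q = 3/4
P2 indiff ⇒ p·0+(1-p)·12 = p·2+(1-p)·0 ⇒ p(-2) = (1-p)(-12) ⇒ p = 6/7

(p,q) = (6/7, 3/4)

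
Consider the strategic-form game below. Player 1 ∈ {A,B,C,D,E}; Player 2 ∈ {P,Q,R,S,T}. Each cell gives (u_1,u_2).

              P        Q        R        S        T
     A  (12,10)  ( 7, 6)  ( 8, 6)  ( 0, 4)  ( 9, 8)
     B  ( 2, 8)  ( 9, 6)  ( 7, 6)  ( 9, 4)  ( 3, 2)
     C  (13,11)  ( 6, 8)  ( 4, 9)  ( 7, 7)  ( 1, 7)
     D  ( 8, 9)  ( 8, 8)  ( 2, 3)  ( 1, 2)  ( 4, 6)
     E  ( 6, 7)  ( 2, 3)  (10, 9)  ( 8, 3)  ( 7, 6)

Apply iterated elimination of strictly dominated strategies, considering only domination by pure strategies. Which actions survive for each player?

P2 drop Q (P beats it: A:10>6 B:8>6 C:11>8 D:9>8 E:7>3)
P2 drop S (P beats it: A:10>4 B:8>4 C:11>7 D:9>2 E:7>3)
P1 drop B (A beats it: P:12>2 R:8>7 T:9>3)
P1 drop D (A beats it: P:12>8 R:8>2 T:9>4)
P2 drop T (P beats it: A:10>8 C:11>7 E:7>6)
P1→{A,C,E} P2→{P,R}

Remaining: P1:{A,C,E} P2:{P,R}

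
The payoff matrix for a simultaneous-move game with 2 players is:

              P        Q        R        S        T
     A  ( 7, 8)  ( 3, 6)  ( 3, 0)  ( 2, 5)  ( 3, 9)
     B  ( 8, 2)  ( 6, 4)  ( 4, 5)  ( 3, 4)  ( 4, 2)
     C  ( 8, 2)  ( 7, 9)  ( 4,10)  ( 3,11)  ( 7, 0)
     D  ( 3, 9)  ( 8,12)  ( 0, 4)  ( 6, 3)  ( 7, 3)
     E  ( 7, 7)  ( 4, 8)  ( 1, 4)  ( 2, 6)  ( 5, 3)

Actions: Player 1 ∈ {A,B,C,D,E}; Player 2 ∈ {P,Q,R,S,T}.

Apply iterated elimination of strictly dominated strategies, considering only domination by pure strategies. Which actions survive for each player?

Remaining: P1:{B,C,D} P2:{Q,R,S}

P1 drop A (B beats it: P:8>7 Q:6>3 R:4>3 S:3>2 T:4>3)
P1 drop E (C beats it: P:8>7 Q:7>4 R:4>1 S:3>2 T:7>5)
P2 drop P (Q beats it: B:4>2 C:9>2 D:12>9)
P2 drop T (Q beats it: B:4>2 C:9>0 D:12>3)
P1→{B,C,D} P2→{Q,R,S}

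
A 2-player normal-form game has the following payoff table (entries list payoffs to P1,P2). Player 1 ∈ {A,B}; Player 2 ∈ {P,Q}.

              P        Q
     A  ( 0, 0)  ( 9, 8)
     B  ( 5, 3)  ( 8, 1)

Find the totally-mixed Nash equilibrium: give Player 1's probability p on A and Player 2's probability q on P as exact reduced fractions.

(p,q) = (1/5, 1/6)

P1 indiff ⇒ q·0+(1-q)·9 = q·5+(1-q)·8 ⇒ q(-5) = (1-q)(-1) ⇒ q = 1/6
P2 indiff ⇒ p·0+(1-p)·3 = p·8+(1-p)·1 ⇒ p(-8) = (1-p)(-2) ⇒ p = 1/5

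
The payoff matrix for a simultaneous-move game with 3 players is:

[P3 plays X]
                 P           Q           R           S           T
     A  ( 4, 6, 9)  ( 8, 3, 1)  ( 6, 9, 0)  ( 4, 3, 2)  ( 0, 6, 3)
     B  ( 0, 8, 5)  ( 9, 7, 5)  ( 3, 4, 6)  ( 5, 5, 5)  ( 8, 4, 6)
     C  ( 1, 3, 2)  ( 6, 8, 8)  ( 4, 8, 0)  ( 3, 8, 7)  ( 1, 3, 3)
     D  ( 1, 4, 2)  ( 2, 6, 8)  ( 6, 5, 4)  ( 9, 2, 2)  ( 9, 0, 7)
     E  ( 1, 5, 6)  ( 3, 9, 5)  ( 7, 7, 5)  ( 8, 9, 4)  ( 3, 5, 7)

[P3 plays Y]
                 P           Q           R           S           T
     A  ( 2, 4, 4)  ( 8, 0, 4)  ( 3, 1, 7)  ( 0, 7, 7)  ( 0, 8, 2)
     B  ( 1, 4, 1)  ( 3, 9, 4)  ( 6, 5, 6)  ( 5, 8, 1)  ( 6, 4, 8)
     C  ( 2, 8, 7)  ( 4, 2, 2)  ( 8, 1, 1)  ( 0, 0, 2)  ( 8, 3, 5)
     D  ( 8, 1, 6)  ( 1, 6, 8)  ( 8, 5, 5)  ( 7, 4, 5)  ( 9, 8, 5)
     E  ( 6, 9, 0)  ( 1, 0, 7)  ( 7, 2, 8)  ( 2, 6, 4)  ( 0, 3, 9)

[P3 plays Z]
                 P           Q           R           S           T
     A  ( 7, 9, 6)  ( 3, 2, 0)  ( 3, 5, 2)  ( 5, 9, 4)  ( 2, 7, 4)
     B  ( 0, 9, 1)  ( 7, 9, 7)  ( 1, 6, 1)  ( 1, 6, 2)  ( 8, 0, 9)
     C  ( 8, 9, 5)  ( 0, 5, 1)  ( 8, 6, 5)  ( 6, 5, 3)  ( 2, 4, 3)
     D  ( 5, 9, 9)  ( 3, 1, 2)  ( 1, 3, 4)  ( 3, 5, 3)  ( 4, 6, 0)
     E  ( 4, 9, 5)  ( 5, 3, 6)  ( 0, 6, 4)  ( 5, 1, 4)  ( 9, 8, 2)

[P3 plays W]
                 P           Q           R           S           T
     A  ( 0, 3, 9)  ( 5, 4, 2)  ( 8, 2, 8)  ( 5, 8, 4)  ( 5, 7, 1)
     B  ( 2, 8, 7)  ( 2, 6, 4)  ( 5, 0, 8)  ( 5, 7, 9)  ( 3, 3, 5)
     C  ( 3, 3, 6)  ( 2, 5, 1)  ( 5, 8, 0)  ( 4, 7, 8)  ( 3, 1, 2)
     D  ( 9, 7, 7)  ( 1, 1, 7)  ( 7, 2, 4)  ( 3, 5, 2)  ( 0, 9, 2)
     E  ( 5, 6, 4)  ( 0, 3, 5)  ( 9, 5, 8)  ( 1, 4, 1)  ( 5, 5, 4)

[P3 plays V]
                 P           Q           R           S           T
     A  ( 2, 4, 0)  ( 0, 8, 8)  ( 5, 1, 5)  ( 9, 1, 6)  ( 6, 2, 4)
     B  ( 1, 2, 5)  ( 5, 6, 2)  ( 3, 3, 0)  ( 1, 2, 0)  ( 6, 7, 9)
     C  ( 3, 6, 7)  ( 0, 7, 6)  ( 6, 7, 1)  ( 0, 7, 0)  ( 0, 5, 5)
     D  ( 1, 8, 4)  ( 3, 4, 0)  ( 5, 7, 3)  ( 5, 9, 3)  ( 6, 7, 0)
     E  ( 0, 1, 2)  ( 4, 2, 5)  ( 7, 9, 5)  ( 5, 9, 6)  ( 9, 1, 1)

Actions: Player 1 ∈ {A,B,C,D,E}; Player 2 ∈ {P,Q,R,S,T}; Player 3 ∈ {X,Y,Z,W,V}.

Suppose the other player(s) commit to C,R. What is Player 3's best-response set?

u_3(X vs C,R) = 0
u_3(Y vs C,R) = 1
u_3(Z vs C,R) = 5
u_3(W vs C,R) = 0
u_3(V vs C,R) = 1
max payoff 5 at {Z}

P3 best: {Z}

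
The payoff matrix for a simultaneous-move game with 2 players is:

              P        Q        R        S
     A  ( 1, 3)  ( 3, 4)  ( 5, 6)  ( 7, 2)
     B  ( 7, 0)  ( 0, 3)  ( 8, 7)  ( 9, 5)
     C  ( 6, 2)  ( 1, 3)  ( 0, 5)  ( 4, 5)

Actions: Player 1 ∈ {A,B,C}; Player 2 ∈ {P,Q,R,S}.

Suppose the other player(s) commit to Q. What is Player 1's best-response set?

argmax u_1 = {A}

u_1(A vs Q) = 3
u_1(B vs Q) = 0
u_1(C vs Q) = 1
max payoff 3 at {A}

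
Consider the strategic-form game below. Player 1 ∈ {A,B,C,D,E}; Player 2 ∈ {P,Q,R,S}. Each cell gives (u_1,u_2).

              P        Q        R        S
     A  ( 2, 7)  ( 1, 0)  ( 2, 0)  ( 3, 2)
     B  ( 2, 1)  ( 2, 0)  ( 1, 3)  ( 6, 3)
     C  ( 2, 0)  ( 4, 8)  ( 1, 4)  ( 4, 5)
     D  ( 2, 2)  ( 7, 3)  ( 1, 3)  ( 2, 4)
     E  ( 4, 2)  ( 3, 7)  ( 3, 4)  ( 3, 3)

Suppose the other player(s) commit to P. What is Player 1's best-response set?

P1 best: {E}

u_1(A vs P) = 2
u_1(B vs P) = 2
u_1(C vs P) = 2
u_1(D vs P) = 2
u_1(E vs P) = 4
max payoff 4 at {E}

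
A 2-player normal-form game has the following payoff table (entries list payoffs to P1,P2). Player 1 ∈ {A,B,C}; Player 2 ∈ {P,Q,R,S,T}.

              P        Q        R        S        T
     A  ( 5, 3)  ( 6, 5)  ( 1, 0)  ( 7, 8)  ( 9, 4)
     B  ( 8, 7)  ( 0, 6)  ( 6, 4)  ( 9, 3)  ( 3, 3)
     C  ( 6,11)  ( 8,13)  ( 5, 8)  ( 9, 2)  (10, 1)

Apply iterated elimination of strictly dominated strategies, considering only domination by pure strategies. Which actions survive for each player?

IESDS → P1:{B,C} P2:{P,Q}

P1 drop A (C beats it: P:6>5 Q:8>6 R:5>1 S:9>7 T:10>9)
P2 drop R (P beats it: B:7>4 C:11>8)
P2 drop S (P beats it: B:7>3 C:11>2)
P2 drop T (P beats it: B:7>3 C:11>1)
P1→{B,C} P2→{P,Q}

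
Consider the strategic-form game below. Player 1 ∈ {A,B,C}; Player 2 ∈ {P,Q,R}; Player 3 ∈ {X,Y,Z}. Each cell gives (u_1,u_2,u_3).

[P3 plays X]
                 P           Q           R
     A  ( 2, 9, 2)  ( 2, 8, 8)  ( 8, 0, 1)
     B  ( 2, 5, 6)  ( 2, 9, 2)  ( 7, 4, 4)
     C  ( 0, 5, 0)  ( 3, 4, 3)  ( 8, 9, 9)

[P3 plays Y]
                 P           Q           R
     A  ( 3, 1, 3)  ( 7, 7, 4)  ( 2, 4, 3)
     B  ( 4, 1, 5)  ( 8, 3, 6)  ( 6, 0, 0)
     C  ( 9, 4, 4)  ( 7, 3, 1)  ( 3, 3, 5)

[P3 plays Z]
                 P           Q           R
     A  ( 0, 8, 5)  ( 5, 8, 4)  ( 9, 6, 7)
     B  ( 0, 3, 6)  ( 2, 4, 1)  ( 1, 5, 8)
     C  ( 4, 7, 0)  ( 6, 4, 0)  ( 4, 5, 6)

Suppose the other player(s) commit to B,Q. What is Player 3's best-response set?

P3 best: {Y}

u_3(X vs B,Q) = 2
u_3(Y vs B,Q) = 6
u_3(Z vs B,Q) = 1
max payoff 6 at {Y}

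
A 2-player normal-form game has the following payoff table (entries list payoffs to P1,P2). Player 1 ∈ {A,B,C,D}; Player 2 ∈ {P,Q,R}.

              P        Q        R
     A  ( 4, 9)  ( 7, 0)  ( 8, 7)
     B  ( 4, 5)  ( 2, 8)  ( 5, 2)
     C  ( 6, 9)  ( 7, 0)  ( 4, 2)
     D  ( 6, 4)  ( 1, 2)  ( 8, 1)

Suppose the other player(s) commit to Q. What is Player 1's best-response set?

u_1(A vs Q) = 7
u_1(B vs Q) = 2
u_1(C vs Q) = 7
u_1(D vs Q) = 1
max payoff 7 at {A,C}

P1 best: {A,C}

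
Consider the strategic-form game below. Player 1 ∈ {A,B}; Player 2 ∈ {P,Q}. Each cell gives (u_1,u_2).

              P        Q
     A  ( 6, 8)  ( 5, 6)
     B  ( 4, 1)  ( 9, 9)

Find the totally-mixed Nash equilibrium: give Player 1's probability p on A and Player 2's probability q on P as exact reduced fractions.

(p,q) = (4/5, 2/3)

P1 indiff ⇒ q·6+(1-q)·5 = q·4+(1-q)·9 ⇒ q(2) = (1-q)(4) ⇒ q = 2/3
P2 indiff ⇒ p·8+(1-p)·1 = p·6+(1-p)·9 ⇒ p(2) = (1-p)(8) ⇒ p = 4/5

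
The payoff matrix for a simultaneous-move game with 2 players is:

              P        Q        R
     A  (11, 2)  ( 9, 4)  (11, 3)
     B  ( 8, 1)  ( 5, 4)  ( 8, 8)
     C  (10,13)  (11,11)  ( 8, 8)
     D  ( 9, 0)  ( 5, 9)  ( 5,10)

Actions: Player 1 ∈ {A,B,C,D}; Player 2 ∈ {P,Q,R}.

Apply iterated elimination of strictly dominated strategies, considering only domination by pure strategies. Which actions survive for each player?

P1 drop B (A beats it: P:11>8 Q:9>5 R:11>8)
P1 drop D (A beats it: P:11>9 Q:9>5 R:11>5)
P2 drop R (Q beats it: A:4>3 C:11>8)
P1→{A,C} P2→{P,Q}

Survivors P1:{A,C} P2:{P,Q}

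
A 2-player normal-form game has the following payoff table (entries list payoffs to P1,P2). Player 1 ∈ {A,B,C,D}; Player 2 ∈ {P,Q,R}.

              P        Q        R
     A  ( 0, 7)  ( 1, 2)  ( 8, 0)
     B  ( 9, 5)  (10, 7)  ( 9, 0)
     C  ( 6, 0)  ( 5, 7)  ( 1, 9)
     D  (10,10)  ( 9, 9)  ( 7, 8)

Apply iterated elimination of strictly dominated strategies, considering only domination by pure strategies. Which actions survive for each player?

IESDS → P1:{B,D} P2:{P,Q}

P1 drop A (B beats it: P:9>0 Q:10>1 R:9>8)
P1 drop C (B beats it: P:9>6 Q:10>5 R:9>1)
P2 drop R (P beats it: B:5>0 D:10>8)
P1→{B,D} P2→{P,Q}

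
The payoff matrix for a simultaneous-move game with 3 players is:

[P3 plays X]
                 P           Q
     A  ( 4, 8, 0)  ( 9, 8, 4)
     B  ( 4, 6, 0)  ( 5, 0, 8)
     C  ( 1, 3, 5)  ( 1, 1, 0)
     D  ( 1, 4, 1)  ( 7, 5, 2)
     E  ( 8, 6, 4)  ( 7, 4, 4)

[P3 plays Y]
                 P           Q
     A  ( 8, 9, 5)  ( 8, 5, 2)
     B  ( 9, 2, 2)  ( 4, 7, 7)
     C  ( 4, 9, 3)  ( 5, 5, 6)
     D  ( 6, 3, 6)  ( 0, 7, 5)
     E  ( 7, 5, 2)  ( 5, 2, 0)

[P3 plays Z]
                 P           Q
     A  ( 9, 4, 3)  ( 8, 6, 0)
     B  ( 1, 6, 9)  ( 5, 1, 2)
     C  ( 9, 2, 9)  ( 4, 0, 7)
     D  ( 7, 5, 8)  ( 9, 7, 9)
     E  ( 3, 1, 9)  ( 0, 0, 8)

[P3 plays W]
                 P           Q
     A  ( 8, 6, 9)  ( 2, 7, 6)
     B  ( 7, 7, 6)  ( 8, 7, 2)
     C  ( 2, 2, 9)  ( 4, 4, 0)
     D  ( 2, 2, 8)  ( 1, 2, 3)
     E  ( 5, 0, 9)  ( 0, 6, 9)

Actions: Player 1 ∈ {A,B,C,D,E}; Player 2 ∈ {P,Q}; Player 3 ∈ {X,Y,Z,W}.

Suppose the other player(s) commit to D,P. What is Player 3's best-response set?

argmax u_3 = {Z,W}

u_3(X vs D,P) = 1
u_3(Y vs D,P) = 6
u_3(Z vs D,P) = 8
u_3(W vs D,P) = 8
max payoff 8 at {Z,W}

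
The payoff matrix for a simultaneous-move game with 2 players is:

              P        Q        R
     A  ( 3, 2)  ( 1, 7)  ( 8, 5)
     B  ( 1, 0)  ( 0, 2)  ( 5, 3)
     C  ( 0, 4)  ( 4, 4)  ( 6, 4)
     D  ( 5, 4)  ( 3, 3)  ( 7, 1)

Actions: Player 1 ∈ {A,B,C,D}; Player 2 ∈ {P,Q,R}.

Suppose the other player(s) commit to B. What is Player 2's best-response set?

u_2(P vs B) = 0
u_2(Q vs B) = 2
u_2(R vs B) = 3
max payoff 3 at {R}

BR_2 = {R}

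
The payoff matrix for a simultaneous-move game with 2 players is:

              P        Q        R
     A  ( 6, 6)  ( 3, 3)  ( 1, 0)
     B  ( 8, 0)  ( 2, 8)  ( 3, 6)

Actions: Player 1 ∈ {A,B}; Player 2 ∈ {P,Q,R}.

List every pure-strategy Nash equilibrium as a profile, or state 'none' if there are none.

(A,P): not NE [P1→B gives 8>6]
(A,Q): not NE [P2→P gives 6>3]
(A,R): not NE [P1→B gives 3>1; P2→P gives 6>0]
(B,P): not NE [P2→Q gives 8>0]
(B,Q): not NE [P1→A gives 3>2]
(B,R): not NE [P2→Q gives 8>6]

Equilibria: none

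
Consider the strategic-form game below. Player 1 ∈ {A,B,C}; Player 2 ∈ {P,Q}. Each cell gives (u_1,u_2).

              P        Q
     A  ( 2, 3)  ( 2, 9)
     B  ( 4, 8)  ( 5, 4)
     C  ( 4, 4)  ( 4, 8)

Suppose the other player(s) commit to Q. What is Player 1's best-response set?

BR_1 = {B}

u_1(A vs Q) = 2
u_1(B vs Q) = 5
u_1(C vs Q) = 4
max payoff 5 at {B}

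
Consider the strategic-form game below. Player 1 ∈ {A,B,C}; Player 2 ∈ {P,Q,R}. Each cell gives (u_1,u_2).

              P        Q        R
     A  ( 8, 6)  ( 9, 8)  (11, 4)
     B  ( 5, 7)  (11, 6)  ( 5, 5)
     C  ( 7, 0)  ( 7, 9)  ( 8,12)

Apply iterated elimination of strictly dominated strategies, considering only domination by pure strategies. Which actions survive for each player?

IESDS → P1:{A,B} P2:{P,Q}

P1 drop C (A beats it: P:8>7 Q:9>7 R:11>8)
P2 drop R (P beats it: A:6>4 B:7>5)
P1→{A,B} P2→{P,Q}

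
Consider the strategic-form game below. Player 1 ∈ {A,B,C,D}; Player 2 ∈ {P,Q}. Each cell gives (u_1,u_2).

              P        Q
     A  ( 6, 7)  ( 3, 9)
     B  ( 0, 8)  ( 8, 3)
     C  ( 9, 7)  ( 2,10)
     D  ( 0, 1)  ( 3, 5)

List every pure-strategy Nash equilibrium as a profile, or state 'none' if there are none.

No pure NE.

(A,P): not NE [P1→C gives 9>6; P2→Q gives 9>7]
(A,Q): not NE [P1→B gives 8>3]
(B,P): not NE [P1→C gives 9>0]
(B,Q): not NE [P2→P gives 8>3]
(C,P): not NE [P2→Q gives 10>7]
(C,Q): not NE [P1→B gives 8>2]
(D,P): not NE [P1→C gives 9>0; P2→Q gives 5>1]
(D,Q): not NE [P1→B gives 8>3]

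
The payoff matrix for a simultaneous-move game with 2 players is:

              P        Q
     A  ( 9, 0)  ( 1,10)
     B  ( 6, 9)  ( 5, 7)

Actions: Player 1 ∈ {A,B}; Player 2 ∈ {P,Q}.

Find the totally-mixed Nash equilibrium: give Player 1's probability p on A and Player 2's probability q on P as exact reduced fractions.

P1 mixes 1/6 on A; P2 mixes 4/7 on P

P1 indiff ⇒ q·9+(1-q)·1 = q·6+(1-q)·5 ⇒ q(3) = (1-q)(4) ⇒ q = 4/7
P2 indiff ⇒ p·0+(1-p)·9 = p·10+(1-p)·7 ⇒ p(-10) = (1-p)(-2) ⇒ p = 1/6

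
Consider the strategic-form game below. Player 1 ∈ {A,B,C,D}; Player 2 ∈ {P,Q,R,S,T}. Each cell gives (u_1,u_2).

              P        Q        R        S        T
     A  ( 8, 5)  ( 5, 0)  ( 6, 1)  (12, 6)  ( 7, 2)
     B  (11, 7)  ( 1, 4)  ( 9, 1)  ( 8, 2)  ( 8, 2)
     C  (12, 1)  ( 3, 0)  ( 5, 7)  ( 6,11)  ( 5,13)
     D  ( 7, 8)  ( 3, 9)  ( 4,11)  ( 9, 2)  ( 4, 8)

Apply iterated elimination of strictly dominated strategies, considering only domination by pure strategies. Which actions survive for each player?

P1 drop D (A beats it: P:8>7 Q:5>3 R:6>4 S:12>9 T:7>4)
P2 drop Q (P beats it: A:5>0 B:7>4 C:1>0)
P2 drop R (S beats it: A:6>1 B:2>1 C:11>7)
P1→{A,B,C} P2→{P,S,T}

IESDS → P1:{A,B,C} P2:{P,S,T}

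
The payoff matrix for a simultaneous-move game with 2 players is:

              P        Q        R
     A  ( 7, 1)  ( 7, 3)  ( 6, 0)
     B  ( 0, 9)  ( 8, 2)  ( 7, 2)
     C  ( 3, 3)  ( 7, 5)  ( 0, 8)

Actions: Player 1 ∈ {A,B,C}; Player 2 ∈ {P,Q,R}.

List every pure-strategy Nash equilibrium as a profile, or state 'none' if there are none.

PSNE: ∅

(A,P): not NE [P2→Q gives 3>1]
(A,Q): not NE [P1→B gives 8>7]
(A,R): not NE [P1→B gives 7>6; P2→Q gives 3>0]
(B,P): not NE [P1→A gives 7>0]
(B,Q): not NE [P2→P gives 9>2]
(B,R): not NE [P2→P gives 9>2]
(C,P): not NE [P1→A gives 7>3; P2→R gives 8>3]
(C,Q): not NE [P1→B gives 8>7; P2→R gives 8>5]
(C,R): not NE [P1→B gives 7>0]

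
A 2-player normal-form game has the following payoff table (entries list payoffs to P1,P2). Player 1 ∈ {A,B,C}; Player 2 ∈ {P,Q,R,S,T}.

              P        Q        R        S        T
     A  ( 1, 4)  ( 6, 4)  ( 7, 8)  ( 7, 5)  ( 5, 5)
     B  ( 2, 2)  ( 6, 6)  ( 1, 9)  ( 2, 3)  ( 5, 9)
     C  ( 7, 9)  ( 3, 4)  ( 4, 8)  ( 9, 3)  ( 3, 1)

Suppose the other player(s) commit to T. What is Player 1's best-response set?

u_1(A vs T) = 5
u_1(B vs T) = 5
u_1(C vs T) = 3
max payoff 5 at {A,B}

argmax u_1 = {A,B}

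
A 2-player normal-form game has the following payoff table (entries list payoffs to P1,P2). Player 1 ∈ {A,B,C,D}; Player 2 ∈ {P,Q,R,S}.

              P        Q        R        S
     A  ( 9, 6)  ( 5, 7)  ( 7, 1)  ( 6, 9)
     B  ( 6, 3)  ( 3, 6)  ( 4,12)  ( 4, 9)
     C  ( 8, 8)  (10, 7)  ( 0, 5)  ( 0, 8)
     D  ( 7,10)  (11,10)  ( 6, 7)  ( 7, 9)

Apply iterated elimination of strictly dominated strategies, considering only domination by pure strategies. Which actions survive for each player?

Survivors P1:{A,C,D} P2:{P,Q,S}

P1 drop B (A beats it: P:9>6 Q:5>3 R:7>4 S:6>4)
P2 drop R (P beats it: A:6>1 C:8>5 D:10>7)
P1→{A,C,D} P2→{P,Q,S}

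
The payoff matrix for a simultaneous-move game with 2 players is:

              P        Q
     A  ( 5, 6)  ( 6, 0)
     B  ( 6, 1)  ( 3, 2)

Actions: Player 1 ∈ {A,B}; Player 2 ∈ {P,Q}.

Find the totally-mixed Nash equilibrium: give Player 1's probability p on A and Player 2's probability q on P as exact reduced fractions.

P1 indiff ⇒ q·5+(1-q)·6 = q·6+(1-q)·3 ⇒ q(-1) = (1-q)(-3) ⇒ q = 3/4
P2 indiff ⇒ p·6+(1-p)·1 = p·0+(1-p)·2 ⇒ p(6) = (1-p)(1) ⇒ p = 1/7

(p,q) = (1/7, 3/4)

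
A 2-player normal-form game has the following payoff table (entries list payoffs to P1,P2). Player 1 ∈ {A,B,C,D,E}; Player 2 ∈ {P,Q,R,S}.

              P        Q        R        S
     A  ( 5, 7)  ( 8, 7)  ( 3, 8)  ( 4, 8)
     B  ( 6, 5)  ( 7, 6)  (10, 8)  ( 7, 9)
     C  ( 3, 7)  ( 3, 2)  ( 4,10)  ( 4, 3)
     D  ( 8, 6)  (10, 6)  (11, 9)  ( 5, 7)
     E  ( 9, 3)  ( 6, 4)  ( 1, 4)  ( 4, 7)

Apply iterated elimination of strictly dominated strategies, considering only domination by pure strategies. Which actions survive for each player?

P1 drop A (D beats it: P:8>5 Q:10>8 R:11>3 S:5>4)
P1 drop C (B beats it: P:6>3 Q:7>3 R:10>4 S:7>4)
P2 drop P (R beats it: B:8>5 D:9>6 E:4>3)
P1 drop E (B beats it: Q:7>6 R:10>1 S:7>4)
P2 drop Q (R beats it: B:8>6 D:9>6)
P1→{B,D} P2→{R,S}

Survivors P1:{B,D} P2:{R,S}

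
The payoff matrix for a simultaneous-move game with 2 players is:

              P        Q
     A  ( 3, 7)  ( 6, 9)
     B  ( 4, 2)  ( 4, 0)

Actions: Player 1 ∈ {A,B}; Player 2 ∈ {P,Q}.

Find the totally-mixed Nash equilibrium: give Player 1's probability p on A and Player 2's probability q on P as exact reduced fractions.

P1 indiff ⇒ q·3+(1-q)·6 = q·4+(1-q)·4 ⇒ q(-1) = (1-q)(-2) ⇒ q = 2/3
P2 indiff ⇒ p·7+(1-p)·2 = p·9+(1-p)·0 ⇒ p(-2) = (1-p)(-2) ⇒ p = 1/2

p=1/2, q=2/3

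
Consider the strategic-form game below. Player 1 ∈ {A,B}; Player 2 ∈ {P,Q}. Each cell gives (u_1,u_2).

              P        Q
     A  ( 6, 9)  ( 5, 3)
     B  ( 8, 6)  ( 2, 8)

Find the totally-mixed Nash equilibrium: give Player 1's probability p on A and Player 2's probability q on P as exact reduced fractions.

P1 indiff ⇒ q·6+(1-q)·5 = q·8+(1-q)·2 ⇒ q(-2) = (1-q)(-3) ⇒ q = 3/5
P2 indiff ⇒ p·9+(1-p)·6 = p·3+(1-p)·8 ⇒ p(6) = (1-p)(2) ⇒ p = 1/4

p=1/4, q=3/5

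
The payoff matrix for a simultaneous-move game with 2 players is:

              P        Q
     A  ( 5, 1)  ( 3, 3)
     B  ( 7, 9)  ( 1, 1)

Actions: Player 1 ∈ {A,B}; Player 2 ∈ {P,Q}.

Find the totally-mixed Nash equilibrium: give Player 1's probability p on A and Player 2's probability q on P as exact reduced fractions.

P1 mixes 4/5 on A; P2 mixes 1/2 on P

P1 indiff ⇒ q·5+(1-q)·3 = q·7+(1-q)·1 ⇒ q(-2) = (1-q)(-2) ⇒ q = 1/2
P2 indiff ⇒ p·1+(1-p)·9 = p·3+(1-p)·1 ⇒ p(-2) = (1-p)(-8) ⇒ p = 4/5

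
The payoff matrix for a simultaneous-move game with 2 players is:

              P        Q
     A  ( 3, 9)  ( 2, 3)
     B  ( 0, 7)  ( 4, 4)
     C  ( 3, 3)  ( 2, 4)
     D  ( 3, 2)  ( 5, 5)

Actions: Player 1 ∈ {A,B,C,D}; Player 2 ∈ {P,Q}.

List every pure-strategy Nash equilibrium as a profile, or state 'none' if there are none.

(A,P): NE
(A,Q): not NE [P1→D gives 5>2; P2→P gives 9>3]
(B,P): not NE [P1→D gives 3>0]
(B,Q): not NE [P1→D gives 5>4; P2→P gives 7>4]
(C,P): not NE [P2→Q gives 4>3]
(C,Q): not NE [P1→D gives 5>2]
(D,P): not NE [P2→Q gives 5>2]
(D,Q): NE

PSNE = {(A,P), (D,Q)}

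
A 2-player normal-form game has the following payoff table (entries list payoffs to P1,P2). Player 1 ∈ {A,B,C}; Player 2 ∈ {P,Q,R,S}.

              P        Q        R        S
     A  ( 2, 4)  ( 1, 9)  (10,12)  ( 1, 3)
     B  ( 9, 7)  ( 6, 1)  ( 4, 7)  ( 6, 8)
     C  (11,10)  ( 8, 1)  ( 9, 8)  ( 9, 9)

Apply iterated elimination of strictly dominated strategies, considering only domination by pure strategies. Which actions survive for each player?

Survivors P1:{A,C} P2:{P,R}

P1 drop B (C beats it: P:11>9 Q:8>6 R:9>4 S:9>6)
P2 drop Q (R beats it: A:12>9 C:8>1)
P2 drop S (P beats it: A:4>3 C:10>9)
P1→{A,C} P2→{P,R}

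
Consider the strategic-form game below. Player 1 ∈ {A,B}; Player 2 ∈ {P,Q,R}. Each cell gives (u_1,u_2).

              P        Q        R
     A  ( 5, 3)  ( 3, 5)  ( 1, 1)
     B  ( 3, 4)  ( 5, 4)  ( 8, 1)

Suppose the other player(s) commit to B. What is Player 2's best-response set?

u_2(P vs B) = 4
u_2(Q vs B) = 4
u_2(R vs B) = 1
max payoff 4 at {P,Q}

argmax u_2 = {P,Q}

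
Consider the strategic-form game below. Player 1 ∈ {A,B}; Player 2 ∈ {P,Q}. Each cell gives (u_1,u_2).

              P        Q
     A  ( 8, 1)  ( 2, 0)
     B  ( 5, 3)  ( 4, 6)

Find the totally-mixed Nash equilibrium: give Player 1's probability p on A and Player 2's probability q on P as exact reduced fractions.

(p,q) = (3/4, 2/5)

P1 indiff ⇒ q·8+(1-q)·2 = q·5+(1-q)·4 ⇒ q(3) = (1-q)(2) ⇒ q = 2/5
P2 indiff ⇒ p·1+(1-p)·3 = p·0+(1-p)·6 ⇒ p(1) = (1-p)(3) ⇒ p = 3/4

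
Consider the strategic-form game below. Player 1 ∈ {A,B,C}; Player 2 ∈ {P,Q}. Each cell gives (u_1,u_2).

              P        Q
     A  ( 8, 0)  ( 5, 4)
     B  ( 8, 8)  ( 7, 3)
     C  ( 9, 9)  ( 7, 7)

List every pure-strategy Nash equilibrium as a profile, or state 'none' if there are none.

PSNE = {(C,P)}

(A,P): not NE [P1→C gives 9>8; P2→Q gives 4>0]
(A,Q): not NE [P1→C gives 7>5]
(B,P): not NE [P1→C gives 9>8]
(B,Q): not NE [P2→P gives 8>3]
(C,P): NE
(C,Q): not NE [P2→P gives 9>7]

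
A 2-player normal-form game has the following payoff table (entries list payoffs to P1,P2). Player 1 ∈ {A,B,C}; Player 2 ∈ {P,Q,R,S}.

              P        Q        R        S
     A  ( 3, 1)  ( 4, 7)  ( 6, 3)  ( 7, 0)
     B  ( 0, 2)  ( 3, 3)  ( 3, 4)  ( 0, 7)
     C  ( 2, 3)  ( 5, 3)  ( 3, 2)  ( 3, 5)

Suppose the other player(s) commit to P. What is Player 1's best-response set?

P1 best: {A}

u_1(A vs P) = 3
u_1(B vs P) = 0
u_1(C vs P) = 2
max payoff 3 at {A}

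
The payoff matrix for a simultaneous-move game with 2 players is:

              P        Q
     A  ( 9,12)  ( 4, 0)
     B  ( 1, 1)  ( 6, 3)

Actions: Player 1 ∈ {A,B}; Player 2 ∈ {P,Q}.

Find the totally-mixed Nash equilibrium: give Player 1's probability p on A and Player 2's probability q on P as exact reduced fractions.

p=1/7, q=1/5

P1 indiff ⇒ q·9+(1-q)·4 = q·1+(1-q)·6 ⇒ q(8) = (1-q)(2) ⇒ q = 1/5
P2 indiff ⇒ p·12+(1-p)·1 = p·0+(1-p)·3 ⇒ p(12) = (1-p)(2) ⇒ p = 1/7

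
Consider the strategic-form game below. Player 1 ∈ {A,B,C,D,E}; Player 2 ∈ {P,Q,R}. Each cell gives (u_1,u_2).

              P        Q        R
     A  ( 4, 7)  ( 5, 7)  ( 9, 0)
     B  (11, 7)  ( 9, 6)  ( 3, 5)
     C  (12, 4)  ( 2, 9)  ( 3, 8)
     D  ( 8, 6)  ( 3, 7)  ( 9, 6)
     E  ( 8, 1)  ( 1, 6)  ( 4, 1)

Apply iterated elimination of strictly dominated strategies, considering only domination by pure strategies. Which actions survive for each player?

Remaining: P1:{B,C} P2:{P,Q}

P2 drop R (Q beats it: A:7>0 B:6>5 C:9>8 D:7>6 E:6>1)
P1 drop A (B beats it: P:11>4 Q:9>5)
P1 drop D (B beats it: P:11>8 Q:9>3)
P1 drop E (B beats it: P:11>8 Q:9>1)
P1→{B,C} P2→{P,Q}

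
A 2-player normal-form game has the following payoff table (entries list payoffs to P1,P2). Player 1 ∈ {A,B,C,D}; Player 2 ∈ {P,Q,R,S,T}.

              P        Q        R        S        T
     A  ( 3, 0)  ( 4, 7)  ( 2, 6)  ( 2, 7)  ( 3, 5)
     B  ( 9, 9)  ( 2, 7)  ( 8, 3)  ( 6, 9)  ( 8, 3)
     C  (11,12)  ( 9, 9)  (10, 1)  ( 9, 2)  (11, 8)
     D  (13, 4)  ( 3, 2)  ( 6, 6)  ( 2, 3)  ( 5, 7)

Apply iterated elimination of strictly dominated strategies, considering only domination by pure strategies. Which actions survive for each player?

P1 drop A (C beats it: P:11>3 Q:9>4 R:10>2 S:9>2 T:11>3)
P1 drop B (C beats it: P:11>9 Q:9>2 R:10>8 S:9>6 T:11>8)
P2 drop Q (P beats it: C:12>9 D:4>2)
P2 drop R (T beats it: C:8>1 D:7>6)
P2 drop S (P beats it: C:12>2 D:4>3)
P1→{C,D} P2→{P,T}

Remaining: P1:{C,D} P2:{P,T}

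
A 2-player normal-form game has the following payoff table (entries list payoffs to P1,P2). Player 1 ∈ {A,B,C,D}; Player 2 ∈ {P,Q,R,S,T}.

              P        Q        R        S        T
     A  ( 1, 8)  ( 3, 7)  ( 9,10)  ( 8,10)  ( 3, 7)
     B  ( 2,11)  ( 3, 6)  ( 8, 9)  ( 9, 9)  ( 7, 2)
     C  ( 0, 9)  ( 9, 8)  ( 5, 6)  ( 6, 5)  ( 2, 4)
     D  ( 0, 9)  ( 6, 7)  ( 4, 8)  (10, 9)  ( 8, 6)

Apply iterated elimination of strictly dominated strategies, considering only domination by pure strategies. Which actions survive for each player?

P2 drop Q (P beats it: A:8>7 B:11>6 C:9>8 D:9>7)
P1 drop C (A beats it: P:1>0 R:9>5 S:8>6 T:3>2)
P2 drop T (P beats it: A:8>7 B:11>2 D:9>6)
P1→{A,B,D} P2→{P,R,S}

Survivors P1:{A,B,D} P2:{P,R,S}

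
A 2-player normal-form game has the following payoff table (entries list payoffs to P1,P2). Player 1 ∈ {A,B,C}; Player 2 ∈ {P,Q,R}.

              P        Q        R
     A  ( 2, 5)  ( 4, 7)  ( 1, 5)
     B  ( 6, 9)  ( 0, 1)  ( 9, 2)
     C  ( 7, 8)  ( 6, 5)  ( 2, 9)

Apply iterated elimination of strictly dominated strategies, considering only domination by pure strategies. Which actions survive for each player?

Remaining: P1:{B,C} P2:{P,R}

P1 drop A (C beats it: P:7>2 Q:6>4 R:2>1)
P2 drop Q (P beats it: B:9>1 C:8>5)
P1→{B,C} P2→{P,R}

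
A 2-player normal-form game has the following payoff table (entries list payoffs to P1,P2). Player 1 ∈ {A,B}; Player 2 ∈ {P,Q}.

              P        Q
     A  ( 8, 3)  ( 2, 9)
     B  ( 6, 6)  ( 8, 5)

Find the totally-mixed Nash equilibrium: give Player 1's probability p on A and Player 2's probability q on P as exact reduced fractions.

P1 indiff ⇒ q·8+(1-q)·2 = q·6+(1-q)·8 ⇒ q(2) = (1-q)(6) ⇒ q = 3/4
P2 indiff ⇒ p·3+(1-p)·6 = p·9+(1-p)·5 ⇒ p(-6) = (1-p)(-1) ⇒ p = 1/7

p=1/7, q=3/4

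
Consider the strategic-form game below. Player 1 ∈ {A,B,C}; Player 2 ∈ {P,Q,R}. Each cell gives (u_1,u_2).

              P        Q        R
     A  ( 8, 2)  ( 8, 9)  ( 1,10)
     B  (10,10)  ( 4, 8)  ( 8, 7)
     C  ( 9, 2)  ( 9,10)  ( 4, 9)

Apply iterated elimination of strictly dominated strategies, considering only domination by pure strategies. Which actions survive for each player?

P1 drop A (C beats it: P:9>8 Q:9>8 R:4>1)
P2 drop R (Q beats it: B:8>7 C:10>9)
P1→{B,C} P2→{P,Q}

Survivors P1:{B,C} P2:{P,Q}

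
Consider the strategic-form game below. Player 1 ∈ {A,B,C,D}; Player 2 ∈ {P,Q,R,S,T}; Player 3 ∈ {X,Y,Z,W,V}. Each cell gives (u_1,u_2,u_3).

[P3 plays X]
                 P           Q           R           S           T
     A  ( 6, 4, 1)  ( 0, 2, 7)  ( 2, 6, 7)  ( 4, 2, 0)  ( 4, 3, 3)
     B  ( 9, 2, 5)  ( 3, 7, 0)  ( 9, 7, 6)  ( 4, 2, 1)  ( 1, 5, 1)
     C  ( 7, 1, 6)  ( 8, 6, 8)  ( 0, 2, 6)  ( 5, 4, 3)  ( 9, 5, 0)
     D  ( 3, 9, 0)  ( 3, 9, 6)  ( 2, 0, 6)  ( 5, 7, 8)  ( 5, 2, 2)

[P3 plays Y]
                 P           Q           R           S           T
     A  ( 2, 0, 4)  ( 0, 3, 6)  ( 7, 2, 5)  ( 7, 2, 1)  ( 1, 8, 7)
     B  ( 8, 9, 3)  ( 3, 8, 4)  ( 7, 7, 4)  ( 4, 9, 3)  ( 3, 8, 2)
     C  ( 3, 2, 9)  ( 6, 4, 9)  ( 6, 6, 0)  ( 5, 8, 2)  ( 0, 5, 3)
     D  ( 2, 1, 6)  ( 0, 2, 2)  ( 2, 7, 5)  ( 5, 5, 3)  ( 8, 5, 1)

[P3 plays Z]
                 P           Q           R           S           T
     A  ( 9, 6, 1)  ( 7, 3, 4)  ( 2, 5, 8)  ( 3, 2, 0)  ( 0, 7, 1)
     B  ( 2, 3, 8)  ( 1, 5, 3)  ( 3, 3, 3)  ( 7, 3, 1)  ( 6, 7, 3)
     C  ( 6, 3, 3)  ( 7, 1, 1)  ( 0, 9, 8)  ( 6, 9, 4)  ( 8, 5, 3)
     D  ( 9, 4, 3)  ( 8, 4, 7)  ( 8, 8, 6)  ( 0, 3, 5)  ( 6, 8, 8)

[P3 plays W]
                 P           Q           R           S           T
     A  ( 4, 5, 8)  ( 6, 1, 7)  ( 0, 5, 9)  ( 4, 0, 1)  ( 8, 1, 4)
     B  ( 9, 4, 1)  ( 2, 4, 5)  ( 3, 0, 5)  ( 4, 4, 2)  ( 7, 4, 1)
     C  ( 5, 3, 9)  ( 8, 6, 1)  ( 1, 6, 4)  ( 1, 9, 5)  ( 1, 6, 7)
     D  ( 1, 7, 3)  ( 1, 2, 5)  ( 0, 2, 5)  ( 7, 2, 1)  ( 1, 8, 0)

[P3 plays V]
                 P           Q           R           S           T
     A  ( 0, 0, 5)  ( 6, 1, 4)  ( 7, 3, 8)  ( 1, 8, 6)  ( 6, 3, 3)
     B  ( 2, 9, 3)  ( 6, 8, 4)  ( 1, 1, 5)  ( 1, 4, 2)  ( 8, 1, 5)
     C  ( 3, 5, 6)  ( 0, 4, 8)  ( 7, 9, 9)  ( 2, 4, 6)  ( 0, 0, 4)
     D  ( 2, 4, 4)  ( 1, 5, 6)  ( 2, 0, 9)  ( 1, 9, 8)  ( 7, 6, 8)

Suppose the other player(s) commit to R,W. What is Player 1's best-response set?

u_1(A vs R,W) = 0
u_1(B vs R,W) = 3
u_1(C vs R,W) = 1
u_1(D vs R,W) = 0
max payoff 3 at {B}

BR_1 = {B}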